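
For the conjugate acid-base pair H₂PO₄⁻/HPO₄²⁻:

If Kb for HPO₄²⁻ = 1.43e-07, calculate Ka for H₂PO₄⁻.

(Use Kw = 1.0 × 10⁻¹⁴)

For a conjugate pair Ka × Kb = Kw, so Ka = Kw/Kb = 1.0 × 10⁻¹⁴ / 1.43e-07 = 6.99e-08.

K_a = 6.99e-08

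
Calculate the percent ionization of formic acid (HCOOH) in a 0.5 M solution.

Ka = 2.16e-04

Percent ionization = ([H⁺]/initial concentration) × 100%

Using Ka equilibrium: x² + Ka×x - Ka×C = 0. Solving: [H⁺] = 1.0285e-02. Percent = (1.0285e-02/0.5) × 100

Percent ionization = 2.06%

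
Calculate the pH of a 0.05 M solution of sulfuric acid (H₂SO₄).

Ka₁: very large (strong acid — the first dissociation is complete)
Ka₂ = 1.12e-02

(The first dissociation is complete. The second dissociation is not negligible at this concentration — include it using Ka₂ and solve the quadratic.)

First dissociation is complete: [H⁺]₀ = [HSO₄⁻]₀ = C = 0.05 M. Second dissociation HSO₄⁻ ⇌ H⁺ + SO₄²⁻: let x = [SO₄²⁻]. Ka₂ = (C + x)·x / (C − x) = 1.12e-02 → x² + (C + Ka₂)·x − Ka₂·C = 0 → x² + 0.06120·x − 5.600e-04 = 0. x = (−0.06120 + √(0.06120² + 4 × 5.600e-04)) / 2 = 8.0828e-03 M. [H⁺] = C + x = 0.05 + 8.0828e-03 = 5.8083e-02 M. pH = -log(5.8083e-02) = 1.24.

pH = 1.24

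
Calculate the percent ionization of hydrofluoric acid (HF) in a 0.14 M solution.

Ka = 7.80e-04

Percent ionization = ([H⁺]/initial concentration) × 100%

Using Ka equilibrium: x² + Ka×x - Ka×C = 0. Solving: [H⁺] = 1.0067e-02. Percent = (1.0067e-02/0.14) × 100

Percent ionization = 7.19%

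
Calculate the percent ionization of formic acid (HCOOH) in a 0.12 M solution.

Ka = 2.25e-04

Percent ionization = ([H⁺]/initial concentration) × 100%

Using Ka equilibrium: x² + Ka×x - Ka×C = 0. Solving: [H⁺] = 5.0849e-03. Percent = (5.0849e-03/0.12) × 100

Percent ionization = 4.24%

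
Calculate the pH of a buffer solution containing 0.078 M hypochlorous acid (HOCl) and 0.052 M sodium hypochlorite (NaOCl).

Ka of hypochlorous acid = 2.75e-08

pKa = -log(2.75e-08) = 7.56. pH = pKa + log([A⁻]/[HA]) = 7.56 + log(0.052/0.078)

pH = 7.38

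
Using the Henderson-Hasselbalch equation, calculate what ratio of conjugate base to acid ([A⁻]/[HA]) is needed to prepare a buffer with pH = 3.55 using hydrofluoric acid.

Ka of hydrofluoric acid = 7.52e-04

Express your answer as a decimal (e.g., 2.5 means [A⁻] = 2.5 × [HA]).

pKa = -log(7.52e-04) = 3.1238. pH = pKa + log([A⁻]/[HA]), so log([A⁻]/[HA]) = pH − pKa = 3.55 − 3.1238 = 0.4262. [A⁻]/[HA] = 10^(0.4262) = 2.67

[A⁻]/[HA] = 2.67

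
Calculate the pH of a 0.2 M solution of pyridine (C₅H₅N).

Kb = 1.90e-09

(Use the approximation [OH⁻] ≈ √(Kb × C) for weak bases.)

[OH⁻] = √(Kb × C) = √(1.90e-09 × 0.2) = 1.9494e-05. pOH = 4.71, pH = 14 - pOH

pH = 9.29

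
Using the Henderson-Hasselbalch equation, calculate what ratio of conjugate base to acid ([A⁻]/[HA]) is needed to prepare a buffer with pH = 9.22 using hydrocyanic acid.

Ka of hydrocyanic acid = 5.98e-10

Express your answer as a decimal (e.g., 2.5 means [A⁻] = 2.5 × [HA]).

pKa = -log(5.98e-10) = 9.2233. pH = pKa + log([A⁻]/[HA]), so log([A⁻]/[HA]) = pH − pKa = 9.22 − 9.2233 = -0.0033. [A⁻]/[HA] = 10^(-0.0033) = 0.992

[A⁻]/[HA] = 0.992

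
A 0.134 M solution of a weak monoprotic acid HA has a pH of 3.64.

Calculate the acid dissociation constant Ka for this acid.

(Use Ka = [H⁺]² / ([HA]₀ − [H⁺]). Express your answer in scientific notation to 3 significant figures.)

[H⁺] = 10^(−pH) = 10^(−3.64) = 2.291e-04 M. For HA ⇌ H⁺ + A⁻, Ka = [H⁺][A⁻]/[HA] = [H⁺]² / ([HA]₀ − [H⁺]) = (2.291e-04)² / (0.134 − 2.291e-04) = 3.92e-07.

K_a = 3.92e-07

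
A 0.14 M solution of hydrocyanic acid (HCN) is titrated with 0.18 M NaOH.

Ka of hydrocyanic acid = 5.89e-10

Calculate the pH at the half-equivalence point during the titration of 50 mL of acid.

At half-equivalence [HA] = [A⁻], so Henderson-Hasselbalch gives pH = pKa = -log(5.89e-10) = 9.23.

pH = pKa = 9.23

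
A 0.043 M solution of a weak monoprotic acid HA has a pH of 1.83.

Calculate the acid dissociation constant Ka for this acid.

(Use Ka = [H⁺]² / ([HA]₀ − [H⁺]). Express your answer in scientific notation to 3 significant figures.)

[H⁺] = 10^(−pH) = 10^(−1.83) = 1.479e-02 M. For HA ⇌ H⁺ + A⁻, Ka = [H⁺][A⁻]/[HA] = [H⁺]² / ([HA]₀ − [H⁺]) = (1.479e-02)² / (0.043 − 1.479e-02) = 7.76e-03.

K_a = 7.76e-03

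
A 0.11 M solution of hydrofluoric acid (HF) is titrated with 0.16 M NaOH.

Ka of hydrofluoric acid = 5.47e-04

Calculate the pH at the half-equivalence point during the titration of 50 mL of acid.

At half-equivalence [HA] = [A⁻], so Henderson-Hasselbalch gives pH = pKa = -log(5.47e-04) = 3.26.

pH = pKa = 3.26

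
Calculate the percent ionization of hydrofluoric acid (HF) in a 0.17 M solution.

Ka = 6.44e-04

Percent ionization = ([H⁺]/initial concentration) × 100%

Using Ka equilibrium: x² + Ka×x - Ka×C = 0. Solving: [H⁺] = 1.0146e-02. Percent = (1.0146e-02/0.17) × 100

Percent ionization = 5.97%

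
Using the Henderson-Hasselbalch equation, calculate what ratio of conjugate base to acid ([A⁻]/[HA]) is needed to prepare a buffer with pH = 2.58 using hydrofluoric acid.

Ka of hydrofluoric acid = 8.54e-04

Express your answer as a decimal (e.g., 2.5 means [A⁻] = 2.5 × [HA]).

pKa = -log(8.54e-04) = 3.0685. pH = pKa + log([A⁻]/[HA]), so log([A⁻]/[HA]) = pH − pKa = 2.58 − 3.0685 = -0.4885. [A⁻]/[HA] = 10^(-0.4885) = 0.325

[A⁻]/[HA] = 0.325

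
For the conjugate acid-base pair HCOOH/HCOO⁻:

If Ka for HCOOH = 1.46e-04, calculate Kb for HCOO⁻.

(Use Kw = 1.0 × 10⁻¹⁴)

For a conjugate pair Ka × Kb = Kw, so Kb = Kw/Ka = 1.0 × 10⁻¹⁴ / 1.46e-04 = 6.85e-11.

K_b = 6.85e-11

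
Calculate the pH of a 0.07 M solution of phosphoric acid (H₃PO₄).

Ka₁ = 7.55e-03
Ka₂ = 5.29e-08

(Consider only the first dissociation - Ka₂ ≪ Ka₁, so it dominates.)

First dissociation dominates. From Ka₁ = [H⁺][HA⁻]/[H₂A], x² + Ka₁·x − Ka₁·C = 0 with C = 0.07 M and Ka₁ = 7.55e-03. Solving: [H⁺] = (−Ka₁ + √(Ka₁² + 4·Ka₁·C)) / 2 = 1.9522e-02 M. pH = -log(1.9522e-02) = 1.71.

pH = 1.71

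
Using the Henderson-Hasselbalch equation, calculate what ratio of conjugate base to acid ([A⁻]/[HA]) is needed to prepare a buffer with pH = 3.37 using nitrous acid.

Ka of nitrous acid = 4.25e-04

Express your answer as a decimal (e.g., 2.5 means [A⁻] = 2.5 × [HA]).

pKa = -log(4.25e-04) = 3.3716. pH = pKa + log([A⁻]/[HA]), so log([A⁻]/[HA]) = pH − pKa = 3.37 − 3.3716 = -0.0016. [A⁻]/[HA] = 10^(-0.0016) = 0.996

[A⁻]/[HA] = 0.996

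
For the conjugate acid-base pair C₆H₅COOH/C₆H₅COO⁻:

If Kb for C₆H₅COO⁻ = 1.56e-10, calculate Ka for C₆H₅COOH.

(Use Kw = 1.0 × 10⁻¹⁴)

For a conjugate pair Ka × Kb = Kw, so Ka = Kw/Kb = 1.0 × 10⁻¹⁴ / 1.56e-10 = 6.41e-05.

K_a = 6.41e-05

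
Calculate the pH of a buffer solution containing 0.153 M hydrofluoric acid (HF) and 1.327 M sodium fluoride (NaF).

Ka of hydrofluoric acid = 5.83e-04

pKa = -log(5.83e-04) = 3.23. pH = pKa + log([A⁻]/[HA]) = 3.23 + log(1.327/0.153)

pH = 4.17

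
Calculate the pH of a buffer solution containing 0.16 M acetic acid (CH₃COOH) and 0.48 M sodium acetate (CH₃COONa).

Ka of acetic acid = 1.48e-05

pKa = -log(1.48e-05) = 4.83. pH = pKa + log([A⁻]/[HA]) = 4.83 + log(0.48/0.16)

pH = 5.31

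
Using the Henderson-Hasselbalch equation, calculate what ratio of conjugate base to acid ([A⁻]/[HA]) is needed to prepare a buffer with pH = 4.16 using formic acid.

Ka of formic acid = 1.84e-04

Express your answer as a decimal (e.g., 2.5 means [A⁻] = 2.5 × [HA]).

pKa = -log(1.84e-04) = 3.7352. pH = pKa + log([A⁻]/[HA]), so log([A⁻]/[HA]) = pH − pKa = 4.16 − 3.7352 = 0.4248. [A⁻]/[HA] = 10^(0.4248) = 2.66

[A⁻]/[HA] = 2.66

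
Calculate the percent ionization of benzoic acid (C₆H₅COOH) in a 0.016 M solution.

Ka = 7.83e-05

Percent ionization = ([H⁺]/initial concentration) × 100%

Using Ka equilibrium: x² + Ka×x - Ka×C = 0. Solving: [H⁺] = 1.0808e-03. Percent = (1.0808e-03/0.016) × 100

Percent ionization = 6.76%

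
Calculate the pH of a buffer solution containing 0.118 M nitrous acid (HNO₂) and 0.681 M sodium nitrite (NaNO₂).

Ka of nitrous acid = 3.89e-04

pKa = -log(3.89e-04) = 3.41. pH = pKa + log([A⁻]/[HA]) = 3.41 + log(0.681/0.118)

pH = 4.17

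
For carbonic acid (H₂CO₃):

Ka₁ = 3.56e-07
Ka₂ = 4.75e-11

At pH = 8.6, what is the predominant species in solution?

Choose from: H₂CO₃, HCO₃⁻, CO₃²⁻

pKa₁ = 6.45, pKa₂ = 10.32. For a polyprotic acid the predominant species crosses at each pKa: below pKa_n the protonated form dominates, above it the deprotonated form does. At pH = 8.6, the predominant species is HCO₃⁻.

HCO₃⁻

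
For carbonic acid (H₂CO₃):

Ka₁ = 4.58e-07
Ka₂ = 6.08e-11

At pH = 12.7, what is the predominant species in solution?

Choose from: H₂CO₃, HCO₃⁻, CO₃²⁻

pKa₁ = 6.34, pKa₂ = 10.22. For a polyprotic acid the predominant species crosses at each pKa: below pKa_n the protonated form dominates, above it the deprotonated form does. At pH = 12.7, the predominant species is CO₃²⁻.

CO₃²⁻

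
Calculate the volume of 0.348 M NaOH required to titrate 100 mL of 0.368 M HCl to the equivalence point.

At equivalence: moles acid = moles base. moles HCl = 0.368 × 100/1000 = 0.0368 mol. V_base = moles / 0.348 × 1000 = 105.7 mL.

V_{base} = 105.7 mL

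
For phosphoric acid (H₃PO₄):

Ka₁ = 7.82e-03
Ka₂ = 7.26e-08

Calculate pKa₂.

pKa₂ = -log(Ka₂) = -log(7.26e-08) = 7.14.

pK_{a2} = 7.14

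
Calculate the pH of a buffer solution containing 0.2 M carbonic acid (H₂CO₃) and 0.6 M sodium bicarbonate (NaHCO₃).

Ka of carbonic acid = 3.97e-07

pKa = -log(3.97e-07) = 6.40. pH = pKa + log([A⁻]/[HA]) = 6.40 + log(0.6/0.2)

pH = 6.88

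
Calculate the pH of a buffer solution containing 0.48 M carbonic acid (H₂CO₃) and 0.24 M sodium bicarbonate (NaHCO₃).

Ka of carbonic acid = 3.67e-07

pKa = -log(3.67e-07) = 6.44. pH = pKa + log([A⁻]/[HA]) = 6.44 + log(0.24/0.48)

pH = 6.13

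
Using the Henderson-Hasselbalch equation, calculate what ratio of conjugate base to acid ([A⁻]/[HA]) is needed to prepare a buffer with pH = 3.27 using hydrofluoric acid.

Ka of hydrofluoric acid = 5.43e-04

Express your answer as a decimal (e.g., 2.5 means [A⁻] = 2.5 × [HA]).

pKa = -log(5.43e-04) = 3.2652. pH = pKa + log([A⁻]/[HA]), so log([A⁻]/[HA]) = pH − pKa = 3.27 − 3.2652 = 0.0048. [A⁻]/[HA] = 10^(0.0048) = 1.01

[A⁻]/[HA] = 1.01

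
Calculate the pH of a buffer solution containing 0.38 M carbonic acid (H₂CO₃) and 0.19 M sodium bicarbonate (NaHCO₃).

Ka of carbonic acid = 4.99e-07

pKa = -log(4.99e-07) = 6.30. pH = pKa + log([A⁻]/[HA]) = 6.30 + log(0.19/0.38)

pH = 6.00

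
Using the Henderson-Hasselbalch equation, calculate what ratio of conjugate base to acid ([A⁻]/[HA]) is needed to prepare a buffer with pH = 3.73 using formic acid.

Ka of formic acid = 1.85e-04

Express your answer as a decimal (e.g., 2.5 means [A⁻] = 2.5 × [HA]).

pKa = -log(1.85e-04) = 3.7328. pH = pKa + log([A⁻]/[HA]), so log([A⁻]/[HA]) = pH − pKa = 3.73 − 3.7328 = -0.0028. [A⁻]/[HA] = 10^(-0.0028) = 0.994

[A⁻]/[HA] = 0.994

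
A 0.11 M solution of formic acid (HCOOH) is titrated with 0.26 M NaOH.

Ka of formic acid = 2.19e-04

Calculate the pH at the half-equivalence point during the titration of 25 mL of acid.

At half-equivalence [HA] = [A⁻], so Henderson-Hasselbalch gives pH = pKa = -log(2.19e-04) = 3.66.

pH = pKa = 3.66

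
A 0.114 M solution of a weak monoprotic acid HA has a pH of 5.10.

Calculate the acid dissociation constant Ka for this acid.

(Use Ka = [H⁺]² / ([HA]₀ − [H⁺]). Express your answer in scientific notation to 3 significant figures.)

[H⁺] = 10^(−pH) = 10^(−5.10) = 7.943e-06 M. For HA ⇌ H⁺ + A⁻, Ka = [H⁺][A⁻]/[HA] = [H⁺]² / ([HA]₀ − [H⁺]) = (7.943e-06)² / (0.114 − 7.943e-06) = 5.54e-10.

K_a = 5.54e-10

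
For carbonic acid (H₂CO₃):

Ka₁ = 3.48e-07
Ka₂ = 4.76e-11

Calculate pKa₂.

pKa₂ = -log(Ka₂) = -log(4.76e-11) = 10.32.

pK_{a2} = 10.32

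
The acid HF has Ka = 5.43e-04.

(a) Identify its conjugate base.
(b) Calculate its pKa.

(a) The conjugate base is formed by removing one H⁺ from HF, giving F⁻. (b) pKa = -log(Ka) = -log(5.43e-04) = 3.27.

Conjugate base: F⁻; pK_a = 3.27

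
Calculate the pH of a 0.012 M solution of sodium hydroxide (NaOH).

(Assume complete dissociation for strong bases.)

[OH⁻] = 0.012 M for strong base. pOH = -log[OH⁻] = 1.92, pH = 14 - pOH

pH = 12.08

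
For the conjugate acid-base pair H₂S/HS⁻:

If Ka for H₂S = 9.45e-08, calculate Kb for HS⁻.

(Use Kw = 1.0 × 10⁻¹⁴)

For a conjugate pair Ka × Kb = Kw, so Kb = Kw/Ka = 1.0 × 10⁻¹⁴ / 9.45e-08 = 1.06e-07.

K_b = 1.06e-07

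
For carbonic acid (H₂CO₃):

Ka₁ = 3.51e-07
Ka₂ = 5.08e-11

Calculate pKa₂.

pKa₂ = -log(Ka₂) = -log(5.08e-11) = 10.29.

pK_{a2} = 10.29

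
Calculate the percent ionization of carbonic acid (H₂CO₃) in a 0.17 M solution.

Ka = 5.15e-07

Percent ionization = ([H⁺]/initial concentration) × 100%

Using Ka equilibrium: x² + Ka×x - Ka×C = 0. Solving: [H⁺] = 2.9563e-04. Percent = (2.9563e-04/0.17) × 100

Percent ionization = 0.174%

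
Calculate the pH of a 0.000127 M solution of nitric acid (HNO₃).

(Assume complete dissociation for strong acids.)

[H⁺] = 0.000127 M for strong acid. pH = -log[H⁺] = -log(0.000127)

pH = 3.90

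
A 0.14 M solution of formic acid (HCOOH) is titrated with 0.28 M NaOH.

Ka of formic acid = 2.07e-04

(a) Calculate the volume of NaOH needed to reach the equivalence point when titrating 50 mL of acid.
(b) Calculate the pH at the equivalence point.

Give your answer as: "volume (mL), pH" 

moles acid = 0.14 × 50/1000 = 0.007 mol; V_base = moles/0.28 × 1000 = 25.0 mL. At equivalence only the conjugate base is present: [A⁻] = 0.007/0.075 = 9.3333e-02 M. Kb = Kw/Ka = 4.83e-11; [OH⁻] = √(Kb × [A⁻]) = 2.1234e-06; pOH = 5.67; pH = 14 - pOH = 8.33.

V = 25.0 mL, pH = 8.33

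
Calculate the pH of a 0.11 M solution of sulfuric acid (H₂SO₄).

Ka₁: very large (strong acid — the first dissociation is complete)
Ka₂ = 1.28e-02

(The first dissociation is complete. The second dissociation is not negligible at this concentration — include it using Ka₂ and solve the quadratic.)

First dissociation is complete: [H⁺]₀ = [HSO₄⁻]₀ = C = 0.11 M. Second dissociation HSO₄⁻ ⇌ H⁺ + SO₄²⁻: let x = [SO₄²⁻]. Ka₂ = (C + x)·x / (C − x) = 1.28e-02 → x² + (C + Ka₂)·x − Ka₂·C = 0 → x² + 0.12280·x − 1.408e-03 = 0. x = (−0.12280 + √(0.12280² + 4 × 1.408e-03)) / 2 = 1.0558e-02 M. [H⁺] = C + x = 0.11 + 1.0558e-02 = 1.2056e-01 M. pH = -log(1.2056e-01) = 0.92.

pH = 0.92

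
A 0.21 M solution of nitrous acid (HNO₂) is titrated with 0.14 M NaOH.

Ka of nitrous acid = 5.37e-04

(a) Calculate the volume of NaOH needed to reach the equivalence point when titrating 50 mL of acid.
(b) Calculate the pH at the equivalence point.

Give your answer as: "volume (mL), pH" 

moles acid = 0.21 × 50/1000 = 0.0105 mol; V_base = moles/0.14 × 1000 = 75.0 mL. At equivalence only the conjugate base is present: [A⁻] = 0.0105/0.125 = 8.4000e-02 M. Kb = Kw/Ka = 1.86e-11; [OH⁻] = √(Kb × [A⁻]) = 1.2507e-06; pOH = 5.90; pH = 14 - pOH = 8.10.

V = 75.0 mL, pH = 8.10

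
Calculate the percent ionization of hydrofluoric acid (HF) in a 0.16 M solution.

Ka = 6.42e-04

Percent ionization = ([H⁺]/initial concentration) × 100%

Using Ka equilibrium: x² + Ka×x - Ka×C = 0. Solving: [H⁺] = 9.8192e-03. Percent = (9.8192e-03/0.16) × 100

Percent ionization = 6.14%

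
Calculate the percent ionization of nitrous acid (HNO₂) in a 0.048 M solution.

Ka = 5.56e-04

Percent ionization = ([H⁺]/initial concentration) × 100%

Using Ka equilibrium: x² + Ka×x - Ka×C = 0. Solving: [H⁺] = 4.8955e-03. Percent = (4.8955e-03/0.048) × 100

Percent ionization = 10.2%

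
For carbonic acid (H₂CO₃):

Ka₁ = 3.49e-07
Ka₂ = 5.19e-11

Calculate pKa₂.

pKa₂ = -log(Ka₂) = -log(5.19e-11) = 10.28.

pK_{a2} = 10.28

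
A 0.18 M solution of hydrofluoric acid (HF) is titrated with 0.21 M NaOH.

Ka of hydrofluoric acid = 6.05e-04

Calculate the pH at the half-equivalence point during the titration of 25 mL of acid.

At half-equivalence [HA] = [A⁻], so Henderson-Hasselbalch gives pH = pKa = -log(6.05e-04) = 3.22.

pH = pKa = 3.22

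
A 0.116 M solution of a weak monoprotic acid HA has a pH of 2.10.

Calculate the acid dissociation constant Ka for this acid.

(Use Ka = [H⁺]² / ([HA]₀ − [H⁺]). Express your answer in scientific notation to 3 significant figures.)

[H⁺] = 10^(−pH) = 10^(−2.10) = 7.943e-03 M. For HA ⇌ H⁺ + A⁻, Ka = [H⁺][A⁻]/[HA] = [H⁺]² / ([HA]₀ − [H⁺]) = (7.943e-03)² / (0.116 − 7.943e-03) = 5.84e-04.

K_a = 5.84e-04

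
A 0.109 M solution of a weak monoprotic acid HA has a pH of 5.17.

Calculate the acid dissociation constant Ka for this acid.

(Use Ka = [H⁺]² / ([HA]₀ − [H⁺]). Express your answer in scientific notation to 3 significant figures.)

[H⁺] = 10^(−pH) = 10^(−5.17) = 6.761e-06 M. For HA ⇌ H⁺ + A⁻, Ka = [H⁺][A⁻]/[HA] = [H⁺]² / ([HA]₀ − [H⁺]) = (6.761e-06)² / (0.109 − 6.761e-06) = 4.19e-10.

K_a = 4.19e-10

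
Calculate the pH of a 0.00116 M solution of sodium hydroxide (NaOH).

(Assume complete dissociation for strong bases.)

[OH⁻] = 0.00116 M for strong base. pOH = -log[OH⁻] = 2.94, pH = 14 - pOH

pH = 11.06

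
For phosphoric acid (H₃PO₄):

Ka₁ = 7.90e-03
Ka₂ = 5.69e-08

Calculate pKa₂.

pKa₂ = -log(Ka₂) = -log(5.69e-08) = 7.24.

pK_{a2} = 7.24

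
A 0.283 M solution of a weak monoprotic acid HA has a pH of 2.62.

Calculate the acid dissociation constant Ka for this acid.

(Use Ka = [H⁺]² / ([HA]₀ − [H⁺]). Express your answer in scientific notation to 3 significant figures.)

[H⁺] = 10^(−pH) = 10^(−2.62) = 2.399e-03 M. For HA ⇌ H⁺ + A⁻, Ka = [H⁺][A⁻]/[HA] = [H⁺]² / ([HA]₀ − [H⁺]) = (2.399e-03)² / (0.283 − 2.399e-03) = 2.05e-05.

K_a = 2.05e-05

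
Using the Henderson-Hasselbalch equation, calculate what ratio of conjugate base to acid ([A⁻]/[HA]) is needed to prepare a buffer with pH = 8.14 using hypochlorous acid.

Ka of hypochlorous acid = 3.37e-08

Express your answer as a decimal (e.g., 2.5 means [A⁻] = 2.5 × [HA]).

pKa = -log(3.37e-08) = 7.4724. pH = pKa + log([A⁻]/[HA]), so log([A⁻]/[HA]) = pH − pKa = 8.14 − 7.4724 = 0.6676. [A⁻]/[HA] = 10^(0.6676) = 4.65

[A⁻]/[HA] = 4.65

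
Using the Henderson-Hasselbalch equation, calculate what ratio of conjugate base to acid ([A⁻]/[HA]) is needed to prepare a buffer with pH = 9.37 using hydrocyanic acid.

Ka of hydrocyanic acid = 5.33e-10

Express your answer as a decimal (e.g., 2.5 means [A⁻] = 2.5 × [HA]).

pKa = -log(5.33e-10) = 9.2733. pH = pKa + log([A⁻]/[HA]), so log([A⁻]/[HA]) = pH − pKa = 9.37 − 9.2733 = 0.0967. [A⁻]/[HA] = 10^(0.0967) = 1.25

[A⁻]/[HA] = 1.25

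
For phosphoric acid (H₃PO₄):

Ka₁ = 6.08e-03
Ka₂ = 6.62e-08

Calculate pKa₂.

pKa₂ = -log(Ka₂) = -log(6.62e-08) = 7.18.

pK_{a2} = 7.18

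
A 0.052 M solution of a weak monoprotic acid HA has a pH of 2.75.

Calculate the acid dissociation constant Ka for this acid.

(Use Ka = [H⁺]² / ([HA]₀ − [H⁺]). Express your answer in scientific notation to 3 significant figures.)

[H⁺] = 10^(−pH) = 10^(−2.75) = 1.778e-03 M. For HA ⇌ H⁺ + A⁻, Ka = [H⁺][A⁻]/[HA] = [H⁺]² / ([HA]₀ − [H⁺]) = (1.778e-03)² / (0.052 − 1.778e-03) = 6.30e-05.

K_a = 6.30e-05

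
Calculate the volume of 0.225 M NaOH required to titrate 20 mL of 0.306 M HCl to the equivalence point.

At equivalence: moles acid = moles base. moles HCl = 0.306 × 20/1000 = 0.00612 mol. V_base = moles / 0.225 × 1000 = 27.2 mL.

V_{base} = 27.2 mL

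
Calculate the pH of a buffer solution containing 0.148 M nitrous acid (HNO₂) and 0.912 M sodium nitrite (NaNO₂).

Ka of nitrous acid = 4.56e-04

pKa = -log(4.56e-04) = 3.34. pH = pKa + log([A⁻]/[HA]) = 3.34 + log(0.912/0.148)

pH = 4.13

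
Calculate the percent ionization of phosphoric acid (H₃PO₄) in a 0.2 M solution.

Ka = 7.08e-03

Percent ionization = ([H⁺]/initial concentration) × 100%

Using Ka equilibrium: x² + Ka×x - Ka×C = 0. Solving: [H⁺] = 3.4256e-02. Percent = (3.4256e-02/0.2) × 100

Percent ionization = 17.1%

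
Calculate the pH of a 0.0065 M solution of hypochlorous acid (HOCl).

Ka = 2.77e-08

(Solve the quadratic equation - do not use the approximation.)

x² + Ka×x - Ka×C = 0. Using quadratic formula: [H⁺] = 1.3404e-05

pH = 4.87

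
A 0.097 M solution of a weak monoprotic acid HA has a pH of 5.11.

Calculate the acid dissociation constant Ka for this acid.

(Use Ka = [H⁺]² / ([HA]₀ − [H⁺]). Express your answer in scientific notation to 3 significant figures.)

[H⁺] = 10^(−pH) = 10^(−5.11) = 7.762e-06 M. For HA ⇌ H⁺ + A⁻, Ka = [H⁺][A⁻]/[HA] = [H⁺]² / ([HA]₀ − [H⁺]) = (7.762e-06)² / (0.097 − 7.762e-06) = 6.21e-10.

K_a = 6.21e-10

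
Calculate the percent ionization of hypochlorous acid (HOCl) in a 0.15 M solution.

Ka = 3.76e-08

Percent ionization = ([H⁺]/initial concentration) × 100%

Using Ka equilibrium: x² + Ka×x - Ka×C = 0. Solving: [H⁺] = 7.5081e-05. Percent = (7.5081e-05/0.15) × 100

Percent ionization = 0.0501%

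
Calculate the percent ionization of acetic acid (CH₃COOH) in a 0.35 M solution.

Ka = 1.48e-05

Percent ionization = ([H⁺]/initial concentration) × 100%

Using Ka equilibrium: x² + Ka×x - Ka×C = 0. Solving: [H⁺] = 2.2686e-03. Percent = (2.2686e-03/0.35) × 100

Percent ionization = 0.648%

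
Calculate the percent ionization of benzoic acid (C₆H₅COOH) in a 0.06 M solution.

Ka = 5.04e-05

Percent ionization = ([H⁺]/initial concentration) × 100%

Using Ka equilibrium: x² + Ka×x - Ka×C = 0. Solving: [H⁺] = 1.7139e-03. Percent = (1.7139e-03/0.06) × 100

Percent ionization = 2.86%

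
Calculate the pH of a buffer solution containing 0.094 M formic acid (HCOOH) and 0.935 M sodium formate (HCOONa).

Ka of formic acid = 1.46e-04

pKa = -log(1.46e-04) = 3.84. pH = pKa + log([A⁻]/[HA]) = 3.84 + log(0.935/0.094)

pH = 4.83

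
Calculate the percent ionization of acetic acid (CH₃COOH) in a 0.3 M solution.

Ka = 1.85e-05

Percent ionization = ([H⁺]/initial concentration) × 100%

Using Ka equilibrium: x² + Ka×x - Ka×C = 0. Solving: [H⁺] = 2.3466e-03. Percent = (2.3466e-03/0.3) × 100

Percent ionization = 0.782%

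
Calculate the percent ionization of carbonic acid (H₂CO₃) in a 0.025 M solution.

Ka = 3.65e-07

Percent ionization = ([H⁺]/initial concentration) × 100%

Using Ka equilibrium: x² + Ka×x - Ka×C = 0. Solving: [H⁺] = 9.5343e-05. Percent = (9.5343e-05/0.025) × 100

Percent ionization = 0.381%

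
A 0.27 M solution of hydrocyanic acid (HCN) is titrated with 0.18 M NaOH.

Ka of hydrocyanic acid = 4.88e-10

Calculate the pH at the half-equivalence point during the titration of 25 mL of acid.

At half-equivalence [HA] = [A⁻], so Henderson-Hasselbalch gives pH = pKa = -log(4.88e-10) = 9.31.

pH = pKa = 9.31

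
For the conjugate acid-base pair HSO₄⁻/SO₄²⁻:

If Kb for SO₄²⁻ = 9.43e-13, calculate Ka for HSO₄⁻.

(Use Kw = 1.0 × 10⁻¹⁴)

For a conjugate pair Ka × Kb = Kw, so Ka = Kw/Kb = 1.0 × 10⁻¹⁴ / 9.43e-13 = 1.06e-02.

K_a = 1.06e-02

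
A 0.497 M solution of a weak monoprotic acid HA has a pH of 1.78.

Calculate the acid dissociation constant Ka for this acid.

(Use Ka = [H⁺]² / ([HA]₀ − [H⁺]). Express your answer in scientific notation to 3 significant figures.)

[H⁺] = 10^(−pH) = 10^(−1.78) = 1.660e-02 M. For HA ⇌ H⁺ + A⁻, Ka = [H⁺][A⁻]/[HA] = [H⁺]² / ([HA]₀ − [H⁺]) = (1.660e-02)² / (0.497 − 1.660e-02) = 5.73e-04.

K_a = 5.73e-04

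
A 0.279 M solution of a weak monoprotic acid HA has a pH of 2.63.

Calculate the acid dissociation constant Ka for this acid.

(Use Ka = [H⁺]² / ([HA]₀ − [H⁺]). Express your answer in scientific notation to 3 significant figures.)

[H⁺] = 10^(−pH) = 10^(−2.63) = 2.344e-03 M. For HA ⇌ H⁺ + A⁻, Ka = [H⁺][A⁻]/[HA] = [H⁺]² / ([HA]₀ − [H⁺]) = (2.344e-03)² / (0.279 − 2.344e-03) = 1.99e-05.

K_a = 1.99e-05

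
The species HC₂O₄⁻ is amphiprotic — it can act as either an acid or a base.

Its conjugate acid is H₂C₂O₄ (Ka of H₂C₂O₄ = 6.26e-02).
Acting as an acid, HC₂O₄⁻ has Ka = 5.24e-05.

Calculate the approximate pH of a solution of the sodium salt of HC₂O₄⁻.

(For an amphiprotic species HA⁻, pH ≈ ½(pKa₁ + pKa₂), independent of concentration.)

pKa₁ = -log(6.26e-02) = 1.20; pKa₂ = -log(5.24e-05) = 4.28. For an amphiprotic species, pH ≈ ½(pKa₁ + pKa₂) = ½(1.20 + 4.28) = 2.74.

pH = 2.74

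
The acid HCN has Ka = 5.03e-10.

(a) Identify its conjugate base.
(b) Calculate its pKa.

(a) The conjugate base is formed by removing one H⁺ from HCN, giving CN⁻. (b) pKa = -log(Ka) = -log(5.03e-10) = 9.30.

Conjugate base: CN⁻; pK_a = 9.30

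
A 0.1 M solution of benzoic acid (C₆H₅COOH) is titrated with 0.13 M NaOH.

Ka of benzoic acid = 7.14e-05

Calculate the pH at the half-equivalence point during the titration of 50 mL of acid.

At half-equivalence [HA] = [A⁻], so Henderson-Hasselbalch gives pH = pKa = -log(7.14e-05) = 4.15.

pH = pKa = 4.15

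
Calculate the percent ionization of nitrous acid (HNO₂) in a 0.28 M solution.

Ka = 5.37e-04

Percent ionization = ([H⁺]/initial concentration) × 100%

Using Ka equilibrium: x² + Ka×x - Ka×C = 0. Solving: [H⁺] = 1.1997e-02. Percent = (1.1997e-02/0.28) × 100

Percent ionization = 4.28%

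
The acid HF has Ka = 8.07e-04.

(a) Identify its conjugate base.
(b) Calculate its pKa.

(a) The conjugate base is formed by removing one H⁺ from HF, giving F⁻. (b) pKa = -log(Ka) = -log(8.07e-04) = 3.09.

Conjugate base: F⁻; pK_a = 3.09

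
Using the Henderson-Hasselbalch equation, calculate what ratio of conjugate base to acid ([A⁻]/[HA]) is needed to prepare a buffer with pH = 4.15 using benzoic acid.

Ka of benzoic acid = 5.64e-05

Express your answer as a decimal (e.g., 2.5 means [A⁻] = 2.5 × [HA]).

pKa = -log(5.64e-05) = 4.2487. pH = pKa + log([A⁻]/[HA]), so log([A⁻]/[HA]) = pH − pKa = 4.15 − 4.2487 = -0.0987. [A⁻]/[HA] = 10^(-0.0987) = 0.797

[A⁻]/[HA] = 0.797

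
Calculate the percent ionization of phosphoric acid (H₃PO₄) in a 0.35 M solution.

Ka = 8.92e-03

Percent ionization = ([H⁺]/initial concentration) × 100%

Using Ka equilibrium: x² + Ka×x - Ka×C = 0. Solving: [H⁺] = 5.1593e-02. Percent = (5.1593e-02/0.35) × 100

Percent ionization = 14.7%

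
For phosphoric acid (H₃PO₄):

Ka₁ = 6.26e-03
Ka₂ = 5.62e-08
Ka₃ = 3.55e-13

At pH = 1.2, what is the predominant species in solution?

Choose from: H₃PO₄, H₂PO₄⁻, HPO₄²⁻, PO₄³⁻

pKa₁ = 2.20, pKa₂ = 7.25, pKa₃ = 12.45. For a polyprotic acid the predominant species crosses at each pKa: below pKa_n the protonated form dominates, above it the deprotonated form does. At pH = 1.2, the predominant species is H₃PO₄.

H₃PO₄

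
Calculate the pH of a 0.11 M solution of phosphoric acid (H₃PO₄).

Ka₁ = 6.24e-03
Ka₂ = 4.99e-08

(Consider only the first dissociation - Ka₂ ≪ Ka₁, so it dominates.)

First dissociation dominates. From Ka₁ = [H⁺][HA⁻]/[H₂A], x² + Ka₁·x − Ka₁·C = 0 with C = 0.11 M and Ka₁ = 6.24e-03. Solving: [H⁺] = (−Ka₁ + √(Ka₁² + 4·Ka₁·C)) / 2 = 2.3264e-02 M. pH = -log(2.3264e-02) = 1.63.

pH = 1.63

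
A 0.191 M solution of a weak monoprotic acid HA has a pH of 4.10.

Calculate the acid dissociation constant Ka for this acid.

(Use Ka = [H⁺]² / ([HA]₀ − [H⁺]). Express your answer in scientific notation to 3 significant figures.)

[H⁺] = 10^(−pH) = 10^(−4.10) = 7.943e-05 M. For HA ⇌ H⁺ + A⁻, Ka = [H⁺][A⁻]/[HA] = [H⁺]² / ([HA]₀ − [H⁺]) = (7.943e-05)² / (0.191 − 7.943e-05) = 3.30e-08.

K_a = 3.30e-08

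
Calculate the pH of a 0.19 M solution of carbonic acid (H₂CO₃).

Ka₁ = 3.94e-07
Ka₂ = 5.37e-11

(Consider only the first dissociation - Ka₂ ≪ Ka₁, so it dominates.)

First dissociation dominates. From Ka₁ = [H⁺][HA⁻]/[H₂A], x² + Ka₁·x − Ka₁·C = 0 with C = 0.19 M and Ka₁ = 3.94e-07. Solving: [H⁺] = (−Ka₁ + √(Ka₁² + 4·Ka₁·C)) / 2 = 2.7341e-04 M. pH = -log(2.7341e-04) = 3.56.

pH = 3.56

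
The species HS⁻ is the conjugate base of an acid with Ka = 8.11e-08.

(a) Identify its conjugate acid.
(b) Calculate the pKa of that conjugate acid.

(a) The conjugate acid is formed by adding one H⁺ to HS⁻, giving H₂S. (b) pKa = -log(Ka) = -log(8.11e-08) = 7.09.

Conjugate acid: H₂S; pK_a = 7.09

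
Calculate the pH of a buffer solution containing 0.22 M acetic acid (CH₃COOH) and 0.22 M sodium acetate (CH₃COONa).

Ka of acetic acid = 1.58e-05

pKa = -log(1.58e-05) = 4.80. pH = pKa + log([A⁻]/[HA]) = 4.80 + log(0.22/0.22)

pH = 4.80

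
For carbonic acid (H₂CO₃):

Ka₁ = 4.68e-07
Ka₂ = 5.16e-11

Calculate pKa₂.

pKa₂ = -log(Ka₂) = -log(5.16e-11) = 10.29.

pK_{a2} = 10.29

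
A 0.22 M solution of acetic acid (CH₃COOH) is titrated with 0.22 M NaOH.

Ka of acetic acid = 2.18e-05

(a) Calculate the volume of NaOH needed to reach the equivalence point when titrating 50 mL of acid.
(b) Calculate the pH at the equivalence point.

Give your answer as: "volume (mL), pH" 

moles acid = 0.22 × 50/1000 = 0.011 mol; V_base = moles/0.22 × 1000 = 50.0 mL. At equivalence only the conjugate base is present: [A⁻] = 0.011/0.100 = 1.1000e-01 M. Kb = Kw/Ka = 4.59e-10; [OH⁻] = √(Kb × [A⁻]) = 7.1034e-06; pOH = 5.15; pH = 14 - pOH = 8.85.

V = 50.0 mL, pH = 8.85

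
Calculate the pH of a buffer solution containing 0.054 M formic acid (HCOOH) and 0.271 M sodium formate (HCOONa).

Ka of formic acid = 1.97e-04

pKa = -log(1.97e-04) = 3.71. pH = pKa + log([A⁻]/[HA]) = 3.71 + log(0.271/0.054)

pH = 4.41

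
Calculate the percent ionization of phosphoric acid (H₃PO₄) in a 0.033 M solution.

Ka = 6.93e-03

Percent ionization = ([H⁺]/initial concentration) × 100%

Using Ka equilibrium: x² + Ka×x - Ka×C = 0. Solving: [H⁺] = 1.2049e-02. Percent = (1.2049e-02/0.033) × 100

Percent ionization = 36.5%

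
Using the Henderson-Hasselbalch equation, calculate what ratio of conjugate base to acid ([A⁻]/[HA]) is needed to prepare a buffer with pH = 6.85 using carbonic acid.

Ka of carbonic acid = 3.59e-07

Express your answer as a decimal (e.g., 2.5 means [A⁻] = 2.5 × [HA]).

pKa = -log(3.59e-07) = 6.4449. pH = pKa + log([A⁻]/[HA]), so log([A⁻]/[HA]) = pH − pKa = 6.85 − 6.4449 = 0.4051. [A⁻]/[HA] = 10^(0.4051) = 2.54

[A⁻]/[HA] = 2.54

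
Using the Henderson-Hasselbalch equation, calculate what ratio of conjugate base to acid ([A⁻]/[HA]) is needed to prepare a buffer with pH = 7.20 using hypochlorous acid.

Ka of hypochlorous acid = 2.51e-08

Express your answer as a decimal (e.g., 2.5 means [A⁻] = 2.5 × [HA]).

pKa = -log(2.51e-08) = 7.6003. pH = pKa + log([A⁻]/[HA]), so log([A⁻]/[HA]) = pH − pKa = 7.20 − 7.6003 = -0.4003. [A⁻]/[HA] = 10^(-0.4003) = 0.398

[A⁻]/[HA] = 0.398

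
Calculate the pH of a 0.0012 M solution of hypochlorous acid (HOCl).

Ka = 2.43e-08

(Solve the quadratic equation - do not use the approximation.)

x² + Ka×x - Ka×C = 0. Using quadratic formula: [H⁺] = 5.3879e-06

pH = 5.27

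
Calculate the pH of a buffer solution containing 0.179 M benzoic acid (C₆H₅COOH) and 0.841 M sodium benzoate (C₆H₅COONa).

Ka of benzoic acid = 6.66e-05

pKa = -log(6.66e-05) = 4.18. pH = pKa + log([A⁻]/[HA]) = 4.18 + log(0.841/0.179)

pH = 4.85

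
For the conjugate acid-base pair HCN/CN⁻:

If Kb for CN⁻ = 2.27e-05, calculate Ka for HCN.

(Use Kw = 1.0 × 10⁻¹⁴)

For a conjugate pair Ka × Kb = Kw, so Ka = Kw/Kb = 1.0 × 10⁻¹⁴ / 2.27e-05 = 4.41e-10.

K_a = 4.41e-10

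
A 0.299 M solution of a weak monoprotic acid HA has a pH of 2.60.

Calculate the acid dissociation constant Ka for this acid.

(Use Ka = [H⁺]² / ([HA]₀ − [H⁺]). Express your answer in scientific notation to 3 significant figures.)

[H⁺] = 10^(−pH) = 10^(−2.60) = 2.512e-03 M. For HA ⇌ H⁺ + A⁻, Ka = [H⁺][A⁻]/[HA] = [H⁺]² / ([HA]₀ − [H⁺]) = (2.512e-03)² / (0.299 − 2.512e-03) = 2.13e-05.

K_a = 2.13e-05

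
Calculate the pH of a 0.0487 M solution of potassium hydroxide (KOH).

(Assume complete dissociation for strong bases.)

[OH⁻] = 0.0487 M for strong base. pOH = -log[OH⁻] = 1.31, pH = 14 - pOH

pH = 12.69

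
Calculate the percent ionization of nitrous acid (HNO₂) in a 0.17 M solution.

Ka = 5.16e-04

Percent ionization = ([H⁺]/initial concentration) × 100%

Using Ka equilibrium: x² + Ka×x - Ka×C = 0. Solving: [H⁺] = 9.1114e-03. Percent = (9.1114e-03/0.17) × 100

Percent ionization = 5.36%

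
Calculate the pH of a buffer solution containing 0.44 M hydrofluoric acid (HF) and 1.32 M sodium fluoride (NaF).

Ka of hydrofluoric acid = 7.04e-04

pKa = -log(7.04e-04) = 3.15. pH = pKa + log([A⁻]/[HA]) = 3.15 + log(1.32/0.44)

pH = 3.63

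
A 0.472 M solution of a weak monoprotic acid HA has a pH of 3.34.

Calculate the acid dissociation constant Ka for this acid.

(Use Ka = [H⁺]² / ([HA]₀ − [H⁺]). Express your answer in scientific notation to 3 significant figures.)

[H⁺] = 10^(−pH) = 10^(−3.34) = 4.571e-04 M. For HA ⇌ H⁺ + A⁻, Ka = [H⁺][A⁻]/[HA] = [H⁺]² / ([HA]₀ − [H⁺]) = (4.571e-04)² / (0.472 − 4.571e-04) = 4.43e-07.

K_a = 4.43e-07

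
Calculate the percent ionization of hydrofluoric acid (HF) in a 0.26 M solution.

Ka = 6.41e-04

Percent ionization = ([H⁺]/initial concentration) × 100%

Using Ka equilibrium: x² + Ka×x - Ka×C = 0. Solving: [H⁺] = 1.2593e-02. Percent = (1.2593e-02/0.26) × 100

Percent ionization = 4.84%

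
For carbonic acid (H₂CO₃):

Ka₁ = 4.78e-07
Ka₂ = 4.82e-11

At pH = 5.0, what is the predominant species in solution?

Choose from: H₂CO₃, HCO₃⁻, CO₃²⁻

pKa₁ = 6.32, pKa₂ = 10.32. For a polyprotic acid the predominant species crosses at each pKa: below pKa_n the protonated form dominates, above it the deprotonated form does. At pH = 5.0, the predominant species is H₂CO₃.

H₂CO₃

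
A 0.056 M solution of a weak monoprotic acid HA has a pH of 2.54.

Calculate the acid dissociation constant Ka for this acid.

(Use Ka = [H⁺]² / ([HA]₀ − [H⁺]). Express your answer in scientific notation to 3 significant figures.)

[H⁺] = 10^(−pH) = 10^(−2.54) = 2.884e-03 M. For HA ⇌ H⁺ + A⁻, Ka = [H⁺][A⁻]/[HA] = [H⁺]² / ([HA]₀ − [H⁺]) = (2.884e-03)² / (0.056 − 2.884e-03) = 1.57e-04.

K_a = 1.57e-04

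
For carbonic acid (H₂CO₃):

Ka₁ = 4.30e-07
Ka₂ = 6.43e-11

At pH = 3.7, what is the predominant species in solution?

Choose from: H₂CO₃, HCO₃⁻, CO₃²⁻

pKa₁ = 6.37, pKa₂ = 10.19. For a polyprotic acid the predominant species crosses at each pKa: below pKa_n the protonated form dominates, above it the deprotonated form does. At pH = 3.7, the predominant species is H₂CO₃.

H₂CO₃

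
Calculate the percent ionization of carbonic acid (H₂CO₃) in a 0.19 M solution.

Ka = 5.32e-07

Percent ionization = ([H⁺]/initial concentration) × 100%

Using Ka equilibrium: x² + Ka×x - Ka×C = 0. Solving: [H⁺] = 3.1766e-04. Percent = (3.1766e-04/0.19) × 100

Percent ionization = 0.167%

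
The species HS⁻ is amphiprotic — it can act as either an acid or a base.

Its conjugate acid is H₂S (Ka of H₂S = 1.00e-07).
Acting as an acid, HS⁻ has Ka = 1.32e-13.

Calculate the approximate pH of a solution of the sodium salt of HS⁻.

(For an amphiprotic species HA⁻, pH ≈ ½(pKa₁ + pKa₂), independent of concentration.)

pKa₁ = -log(1.00e-07) = 7.00; pKa₂ = -log(1.32e-13) = 12.88. For an amphiprotic species, pH ≈ ½(pKa₁ + pKa₂) = ½(7.00 + 12.88) = 9.94.

pH = 9.94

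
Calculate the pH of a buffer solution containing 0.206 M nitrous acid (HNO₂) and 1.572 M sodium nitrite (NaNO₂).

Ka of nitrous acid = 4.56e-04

pKa = -log(4.56e-04) = 3.34. pH = pKa + log([A⁻]/[HA]) = 3.34 + log(1.572/0.206)

pH = 4.22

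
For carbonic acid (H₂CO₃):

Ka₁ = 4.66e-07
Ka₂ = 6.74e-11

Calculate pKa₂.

pKa₂ = -log(Ka₂) = -log(6.74e-11) = 10.17.

pK_{a2} = 10.17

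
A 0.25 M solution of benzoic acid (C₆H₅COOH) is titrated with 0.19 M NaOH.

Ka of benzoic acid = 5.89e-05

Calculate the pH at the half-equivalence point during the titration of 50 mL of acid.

At half-equivalence [HA] = [A⁻], so Henderson-Hasselbalch gives pH = pKa = -log(5.89e-05) = 4.23.

pH = pKa = 4.23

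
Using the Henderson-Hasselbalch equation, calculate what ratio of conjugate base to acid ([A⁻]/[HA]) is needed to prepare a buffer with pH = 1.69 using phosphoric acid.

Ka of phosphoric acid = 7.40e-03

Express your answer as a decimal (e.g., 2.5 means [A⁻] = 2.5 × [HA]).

pKa = -log(7.40e-03) = 2.1308. pH = pKa + log([A⁻]/[HA]), so log([A⁻]/[HA]) = pH − pKa = 1.69 − 2.1308 = -0.4408. [A⁻]/[HA] = 10^(-0.4408) = 0.362

[A⁻]/[HA] = 0.362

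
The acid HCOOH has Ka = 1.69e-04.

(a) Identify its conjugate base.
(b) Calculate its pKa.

(a) The conjugate base is formed by removing one H⁺ from HCOOH, giving HCOO⁻. (b) pKa = -log(Ka) = -log(1.69e-04) = 3.77.

Conjugate base: HCOO⁻; pK_a = 3.77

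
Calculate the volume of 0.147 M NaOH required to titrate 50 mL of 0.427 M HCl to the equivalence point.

At equivalence: moles acid = moles base. moles HCl = 0.427 × 50/1000 = 0.02135 mol. V_base = moles / 0.147 × 1000 = 145.2 mL.

V_{base} = 145.2 mL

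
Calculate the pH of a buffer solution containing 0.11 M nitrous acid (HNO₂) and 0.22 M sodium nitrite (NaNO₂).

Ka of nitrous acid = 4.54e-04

pKa = -log(4.54e-04) = 3.34. pH = pKa + log([A⁻]/[HA]) = 3.34 + log(0.22/0.11)

pH = 3.64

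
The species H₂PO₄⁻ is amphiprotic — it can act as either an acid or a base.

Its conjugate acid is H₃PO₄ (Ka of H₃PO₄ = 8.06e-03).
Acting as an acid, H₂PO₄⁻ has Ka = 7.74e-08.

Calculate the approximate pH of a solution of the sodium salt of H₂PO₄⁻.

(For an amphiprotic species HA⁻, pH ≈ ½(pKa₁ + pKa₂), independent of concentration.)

pKa₁ = -log(8.06e-03) = 2.09; pKa₂ = -log(7.74e-08) = 7.11. For an amphiprotic species, pH ≈ ½(pKa₁ + pKa₂) = ½(2.09 + 7.11) = 4.60.

pH = 4.60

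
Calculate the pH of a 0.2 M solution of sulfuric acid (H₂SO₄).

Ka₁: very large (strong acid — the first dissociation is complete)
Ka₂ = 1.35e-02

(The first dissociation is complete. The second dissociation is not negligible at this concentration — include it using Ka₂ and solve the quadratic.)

First dissociation is complete: [H⁺]₀ = [HSO₄⁻]₀ = C = 0.2 M. Second dissociation HSO₄⁻ ⇌ H⁺ + SO₄²⁻: let x = [SO₄²⁻]. Ka₂ = (C + x)·x / (C − x) = 1.35e-02 → x² + (C + Ka₂)·x − Ka₂·C = 0 → x² + 0.21350·x − 2.700e-03 = 0. x = (−0.21350 + √(0.21350² + 4 × 2.700e-03)) / 2 = 1.1975e-02 M. [H⁺] = C + x = 0.2 + 1.1975e-02 = 2.1197e-01 M. pH = -log(2.1197e-01) = 0.67.

pH = 0.67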